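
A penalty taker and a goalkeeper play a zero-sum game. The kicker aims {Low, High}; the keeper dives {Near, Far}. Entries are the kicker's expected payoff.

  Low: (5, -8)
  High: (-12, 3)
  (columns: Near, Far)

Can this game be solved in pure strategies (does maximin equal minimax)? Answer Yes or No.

Row minima: Low → -8, High → -12; maximin = -8.
Column maxima: Near → 5, Far → 3; minimax = 3.
-8 ≠ 3, so no pure-strategy equilibrium exists.

No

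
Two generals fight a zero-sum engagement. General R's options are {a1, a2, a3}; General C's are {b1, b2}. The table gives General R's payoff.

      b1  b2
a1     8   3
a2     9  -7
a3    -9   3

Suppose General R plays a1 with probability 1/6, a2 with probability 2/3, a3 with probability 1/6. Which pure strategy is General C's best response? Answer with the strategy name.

If General C plays b1, General R's expected payoff is (1/6)·8 + (2/3)·9 + (1/6)·(-9) = 35/6.
If General C plays b2, General R's expected payoff is (1/6)·3 + (2/3)·(-7) + (1/6)·3 = -11/3.
General C minimizes General R's payoff; the smallest is -11/3, so the best response is b2.

b2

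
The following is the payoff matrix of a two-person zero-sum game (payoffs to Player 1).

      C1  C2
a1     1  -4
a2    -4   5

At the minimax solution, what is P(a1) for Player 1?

9/14

Row minima: a1 → -4, a2 → -4; maximin = -4.
Column maxima: C1 → 1, C2 → 5; minimax = 1.
-4 ≠ 1, so there is no saddle point; optimal play is mixed.
Let Player 1 play a1 with probability p. Expected payoff against C1: 1p + (-4)(1−p) = 5p − 4; against C2: (-4)p + 5(1−p) = −9p + 5.
Setting these equal: 5p − 4 = −9p + 5 ⇒ 14p = 9 ⇒ p = 9/14, and the value is (5)·(9/14) − 4 = -11/14.
For Player 2: with q = P(C1), equating a1's and a2's payoffs gives 5q − 4 = −9q + 5 ⇒ q = 9/14.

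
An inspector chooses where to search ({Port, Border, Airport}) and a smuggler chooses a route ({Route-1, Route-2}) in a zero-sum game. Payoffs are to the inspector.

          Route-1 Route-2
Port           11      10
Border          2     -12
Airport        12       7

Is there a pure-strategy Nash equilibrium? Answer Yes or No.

Row minima: Port → 10, Border → -12, Airport → 7; maximin = 10.
Column maxima: Route-1 → 12, Route-2 → 10; minimax = 10.
maximin = minimax = 10, so a saddle point exists.

Yes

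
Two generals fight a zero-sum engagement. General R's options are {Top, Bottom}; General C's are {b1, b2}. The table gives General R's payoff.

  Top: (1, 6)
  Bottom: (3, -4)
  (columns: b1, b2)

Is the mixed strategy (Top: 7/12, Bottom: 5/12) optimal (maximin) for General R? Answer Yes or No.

Against b1 this mix gives (7/12)·1 + (5/12)·3 = 11/6.
Against b2 this mix gives (7/12)·6 + (5/12)·(-4) = 11/6.
All of General C's active replies (b1, b2) yield 11/6, and no column does worse for General R. The mix makes General C indifferent and guarantees 11/6, so it is optimal.

Yes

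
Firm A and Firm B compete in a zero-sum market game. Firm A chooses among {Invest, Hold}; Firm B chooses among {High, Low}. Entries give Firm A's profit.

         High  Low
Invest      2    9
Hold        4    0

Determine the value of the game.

Row minima: Invest → 2, Hold → 0; maximin = 2.
Column maxima: High → 4, Low → 9; minimax = 4.
2 ≠ 4, so there is no saddle point; optimal play is mixed.
Let Firm A play Invest with probability p. Expected payoff against High: 2p + 4(1−p) = −2p + 4; against Low: 9p + 0(1−p) = 9p.
Setting these equal: −2p + 4 = 9p ⇒ −11p = -4 ⇒ p = 4/11, and the value is (-2)·(4/11) + 4 = 36/11.
For Firm B: with q = P(High), equating Invest's and Hold's payoffs gives −7q + 9 = 4q ⇒ q = 9/11.

36/11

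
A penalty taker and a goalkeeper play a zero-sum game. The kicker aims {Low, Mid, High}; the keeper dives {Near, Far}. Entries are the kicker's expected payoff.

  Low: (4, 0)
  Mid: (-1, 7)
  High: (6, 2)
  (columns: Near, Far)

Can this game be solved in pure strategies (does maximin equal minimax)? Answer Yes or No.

Row minima: Low → 0, Mid → -1, High → 2; maximin = 2.
Column maxima: Near → 6, Far → 7; minimax = 6.
2 ≠ 6, so no pure-strategy equilibrium exists.

No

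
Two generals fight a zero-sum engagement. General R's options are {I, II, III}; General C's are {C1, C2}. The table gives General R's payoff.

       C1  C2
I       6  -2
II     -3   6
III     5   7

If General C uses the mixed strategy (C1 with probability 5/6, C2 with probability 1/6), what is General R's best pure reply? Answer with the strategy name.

Expected payoff of I: (5/6)·6 + (1/6)·(-2) = 14/3.
Expected payoff of II: (5/6)·(-3) + (1/6)·6 = -3/2.
Expected payoff of III: (5/6)·5 + (1/6)·7 = 16/3.
The largest is 16/3, so General R's best response is III.

III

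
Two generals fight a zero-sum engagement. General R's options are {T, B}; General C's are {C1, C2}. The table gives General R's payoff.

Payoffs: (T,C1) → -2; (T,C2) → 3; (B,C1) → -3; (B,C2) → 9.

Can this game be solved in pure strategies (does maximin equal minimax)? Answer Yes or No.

Yes

Row minima: T → -2, B → -3; maximin = -2.
Column maxima: C1 → -2, C2 → 9; minimax = -2.
maximin = minimax = -2, so a saddle point exists.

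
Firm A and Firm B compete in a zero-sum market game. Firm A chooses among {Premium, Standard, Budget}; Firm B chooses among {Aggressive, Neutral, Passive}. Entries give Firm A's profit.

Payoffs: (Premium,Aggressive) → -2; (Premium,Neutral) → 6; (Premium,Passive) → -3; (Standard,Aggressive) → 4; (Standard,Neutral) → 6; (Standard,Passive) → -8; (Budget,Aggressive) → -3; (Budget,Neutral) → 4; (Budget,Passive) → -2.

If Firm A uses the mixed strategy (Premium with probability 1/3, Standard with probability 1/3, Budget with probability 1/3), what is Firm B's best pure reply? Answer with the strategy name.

If Firm B plays Aggressive, Firm A's expected payoff is (1/3)·(-2) + (1/3)·4 + (1/3)·(-3) = -1/3.
If Firm B plays Neutral, Firm A's expected payoff is (1/3)·6 + (1/3)·6 + (1/3)·4 = 16/3.
If Firm B plays Passive, Firm A's expected payoff is (1/3)·(-3) + (1/3)·(-8) + (1/3)·(-2) = -13/3.
Firm B minimizes Firm A's payoff; the smallest is -13/3, so the best response is Passive.

Passive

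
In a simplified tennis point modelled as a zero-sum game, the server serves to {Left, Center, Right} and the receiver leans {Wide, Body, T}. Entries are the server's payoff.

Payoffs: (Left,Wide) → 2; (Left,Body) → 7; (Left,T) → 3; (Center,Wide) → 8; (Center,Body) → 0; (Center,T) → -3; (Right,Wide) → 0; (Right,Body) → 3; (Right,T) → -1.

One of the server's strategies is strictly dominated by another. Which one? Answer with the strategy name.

Right

Left gives a strictly higher payoff than Right against every column: 2 > 0, 7 > 3, 3 > -1.
So Right is strictly dominated and the server never plays it.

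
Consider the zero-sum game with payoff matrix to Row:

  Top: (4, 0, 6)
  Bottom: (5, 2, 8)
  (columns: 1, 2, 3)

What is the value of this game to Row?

2

Row minima: Top → 0, Bottom → 2; maximin = 2.
Column maxima: 1 → 5, 2 → 2, 3 → 8; minimax = 2.
Since maximin = minimax = 2, there is a saddle point and the value is 2.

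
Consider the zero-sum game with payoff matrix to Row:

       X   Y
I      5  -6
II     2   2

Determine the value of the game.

Row minima: I → -6, II → 2; maximin = 2.
Column maxima: X → 5, Y → 2; minimax = 2.
Since maximin = minimax = 2, there is a saddle point and the value is 2.

2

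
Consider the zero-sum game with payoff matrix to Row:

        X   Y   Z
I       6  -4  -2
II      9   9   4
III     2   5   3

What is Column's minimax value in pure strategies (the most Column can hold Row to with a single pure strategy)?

4

Column maxima: X → 9, Y → 9, Z → 4.
The smallest of these is 4.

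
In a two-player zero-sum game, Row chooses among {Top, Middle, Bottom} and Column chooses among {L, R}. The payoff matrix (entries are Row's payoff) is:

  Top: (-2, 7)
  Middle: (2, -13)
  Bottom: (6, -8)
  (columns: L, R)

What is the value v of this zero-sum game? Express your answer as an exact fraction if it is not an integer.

26/23

Row minima: Top → -2, Middle → -13, Bottom → -8; maximin = -2.
Column maxima: L → 6, R → 7; minimax = 6.
-2 ≠ 6, so there is no saddle point; optimal play is mixed.
Middle is strictly dominated by Bottom, so Row never plays it.
On the remaining 2×2 (Top, Bottom vs L, R):
Let Row play Top with probability p. Expected payoff against L: (-2)p + 6(1−p) = −8p + 6; against R: 7p + (-8)(1−p) = 15p − 8.
Setting these equal: −8p + 6 = 15p − 8 ⇒ −23p = -14 ⇒ p = 14/23, and the value is (-8)·(14/23) + 6 = 26/23.
For Column: with q = P(L), equating Top's and Bottom's payoffs gives −9q + 7 = 14q − 8 ⇒ q = 15/23.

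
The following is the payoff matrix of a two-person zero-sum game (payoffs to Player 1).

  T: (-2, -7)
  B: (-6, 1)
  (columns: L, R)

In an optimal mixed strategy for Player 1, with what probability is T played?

Row minima: T → -7, B → -6; maximin = -6.
Column maxima: L → -2, R → 1; minimax = -2.
-6 ≠ -2, so there is no saddle point; optimal play is mixed.
Let Player 1 play T with probability p. Expected payoff against L: (-2)p + (-6)(1−p) = 4p − 6; against R: (-7)p + 1(1−p) = −8p + 1.
Setting these equal: 4p − 6 = −8p + 1 ⇒ 12p = 7 ⇒ p = 7/12, and the value is (4)·(7/12) − 6 = -11/3.
For Player 2: with q = P(L), equating T's and B's payoffs gives 5q − 7 = −7q + 1 ⇒ q = 2/3.

7/12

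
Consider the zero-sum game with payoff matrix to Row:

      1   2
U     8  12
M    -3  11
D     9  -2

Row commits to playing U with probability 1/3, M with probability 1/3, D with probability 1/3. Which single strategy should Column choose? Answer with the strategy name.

If Column plays 1, Row's expected payoff is (1/3)·8 + (1/3)·(-3) + (1/3)·9 = 14/3.
If Column plays 2, Row's expected payoff is (1/3)·12 + (1/3)·11 + (1/3)·(-2) = 7.
Column minimizes Row's payoff; the smallest is 14/3, so the best response is 1.

1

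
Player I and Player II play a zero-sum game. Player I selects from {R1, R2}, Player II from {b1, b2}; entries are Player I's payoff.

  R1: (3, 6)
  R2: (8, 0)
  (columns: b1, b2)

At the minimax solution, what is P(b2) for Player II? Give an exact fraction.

5/11

Row minima: R1 → 3, R2 → 0; maximin = 3.
Column maxima: b1 → 8, b2 → 6; minimax = 6.
3 ≠ 6, so there is no saddle point; optimal play is mixed.
Let Player I play R1 with probability p. Expected payoff against b1: 3p + 8(1−p) = −5p + 8; against b2: 6p + 0(1−p) = 6p.
Setting these equal: −5p + 8 = 6p ⇒ −11p = -8 ⇒ p = 8/11, and the value is (-5)·(8/11) + 8 = 48/11.
For Player II: with q = P(b1), equating R1's and R2's payoffs gives −3q + 6 = 8q ⇒ q = 6/11.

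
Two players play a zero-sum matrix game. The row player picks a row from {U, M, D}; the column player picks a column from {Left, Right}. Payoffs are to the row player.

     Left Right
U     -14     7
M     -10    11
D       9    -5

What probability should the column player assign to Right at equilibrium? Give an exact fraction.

19/35

Row minima: U → -14, M → -10, D → -5; maximin = -5.
Column maxima: Left → 9, Right → 11; minimax = 9.
-5 ≠ 9, so there is no saddle point; optimal play is mixed.
U is strictly dominated by M, so the row player never plays it.
On the remaining 2×2 (M, D vs Left, Right):
Let the row player play M with probability p. Expected payoff against Left: (-10)p + 9(1−p) = −19p + 9; against Right: 11p + (-5)(1−p) = 16p − 5.
Setting these equal: −19p + 9 = 16p − 5 ⇒ −35p = -14 ⇒ p = 2/5, and the value is (-19)·(2/5) + 9 = 7/5.
For the column player: with q = P(Left), equating M's and D's payoffs gives −21q + 11 = 14q − 5 ⇒ q = 16/35.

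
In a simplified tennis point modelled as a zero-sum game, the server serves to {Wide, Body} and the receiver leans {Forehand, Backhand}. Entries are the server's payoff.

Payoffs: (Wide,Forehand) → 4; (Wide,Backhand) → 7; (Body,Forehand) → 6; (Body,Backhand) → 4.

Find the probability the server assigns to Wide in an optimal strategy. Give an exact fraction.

Row minima: Wide → 4, Body → 4; maximin = 4.
Column maxima: Forehand → 6, Backhand → 7; minimax = 6.
4 ≠ 6, so there is no saddle point; optimal play is mixed.
Let the server play Wide with probability p. Expected payoff against Forehand: 4p + 6(1−p) = −2p + 6; against Backhand: 7p + 4(1−p) = 3p + 4.
Setting these equal: −2p + 6 = 3p + 4 ⇒ −5p = -2 ⇒ p = 2/5, and the value is (-2)·(2/5) + 6 = 26/5.
For the receiver: with q = P(Forehand), equating Wide's and Body's payoffs gives −3q + 7 = 2q + 4 ⇒ q = 3/5.

2/5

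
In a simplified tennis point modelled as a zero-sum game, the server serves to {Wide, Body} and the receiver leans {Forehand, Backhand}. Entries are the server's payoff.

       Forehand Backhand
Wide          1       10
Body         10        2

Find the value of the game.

98/17

Row minima: Wide → 1, Body → 2; maximin = 2.
Column maxima: Forehand → 10, Backhand → 10; minimax = 10.
2 ≠ 10, so there is no saddle point; optimal play is mixed.
Let the server play Wide with probability p. Expected payoff against Forehand: 1p + 10(1−p) = −9p + 10; against Backhand: 10p + 2(1−p) = 8p + 2.
Setting these equal: −9p + 10 = 8p + 2 ⇒ −17p = -8 ⇒ p = 8/17, and the value is (-9)·(8/17) + 10 = 98/17.
For the receiver: with q = P(Forehand), equating Wide's and Body's payoffs gives −9q + 10 = 8q + 2 ⇒ q = 8/17.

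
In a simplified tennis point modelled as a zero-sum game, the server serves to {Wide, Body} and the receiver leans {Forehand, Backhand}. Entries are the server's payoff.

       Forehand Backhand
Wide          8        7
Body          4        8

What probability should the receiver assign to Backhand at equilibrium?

Row minima: Wide → 7, Body → 4; maximin = 7.
Column maxima: Forehand → 8, Backhand → 8; minimax = 8.
7 ≠ 8, so there is no saddle point; optimal play is mixed.
Let the server play Wide with probability p. Expected payoff against Forehand: 8p + 4(1−p) = 4p + 4; against Backhand: 7p + 8(1−p) = −p + 8.
Setting these equal: 4p + 4 = −p + 8 ⇒ 5p = 4 ⇒ p = 4/5, and the value is (4)·(4/5) + 4 = 36/5.
For the receiver: with q = P(Forehand), equating Wide's and Body's payoffs gives q + 7 = −4q + 8 ⇒ q = 1/5.

4/5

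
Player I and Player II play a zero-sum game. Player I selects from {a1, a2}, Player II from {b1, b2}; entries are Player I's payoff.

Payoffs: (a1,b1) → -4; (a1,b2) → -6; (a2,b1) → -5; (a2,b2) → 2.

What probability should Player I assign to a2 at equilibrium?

2/9

Row minima: a1 → -6, a2 → -5; maximin = -5.
Column maxima: b1 → -4, b2 → 2; minimax = -4.
-5 ≠ -4, so there is no saddle point; optimal play is mixed.
Let Player I play a1 with probability p. Expected payoff against b1: (-4)p + (-5)(1−p) = p − 5; against b2: (-6)p + 2(1−p) = −8p + 2.
Setting these equal: p − 5 = −8p + 2 ⇒ 9p = 7 ⇒ p = 7/9, and the value is (1)·(7/9) − 5 = -38/9.
For Player II: with q = P(b1), equating a1's and a2's payoffs gives 2q − 6 = −7q + 2 ⇒ q = 8/9.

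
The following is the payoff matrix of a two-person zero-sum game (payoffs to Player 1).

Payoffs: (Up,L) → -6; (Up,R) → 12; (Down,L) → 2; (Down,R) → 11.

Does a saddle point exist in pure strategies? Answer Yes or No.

Yes

Row minima: Up → -6, Down → 2; maximin = 2.
Column maxima: L → 2, R → 12; minimax = 2.
maximin = minimax = 2, so a saddle point exists.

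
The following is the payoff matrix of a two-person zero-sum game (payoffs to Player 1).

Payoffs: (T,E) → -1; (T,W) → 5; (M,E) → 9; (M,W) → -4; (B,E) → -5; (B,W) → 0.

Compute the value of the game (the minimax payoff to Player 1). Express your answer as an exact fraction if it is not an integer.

Row minima: T → -1, M → -4, B → -5; maximin = -1.
Column maxima: E → 9, W → 5; minimax = 5.
-1 ≠ 5, so there is no saddle point; optimal play is mixed.
B is strictly dominated by T, so Player 1 never plays it.
On the remaining 2×2 (T, M vs E, W):
Let Player 1 play T with probability p. Expected payoff against E: (-1)p + 9(1−p) = −10p + 9; against W: 5p + (-4)(1−p) = 9p − 4.
Setting these equal: −10p + 9 = 9p − 4 ⇒ −19p = -13 ⇒ p = 13/19, and the value is (-10)·(13/19) + 9 = 41/19.
For Player 2: with q = P(E), equating T's and M's payoffs gives −6q + 5 = 13q − 4 ⇒ q = 9/19.

41/19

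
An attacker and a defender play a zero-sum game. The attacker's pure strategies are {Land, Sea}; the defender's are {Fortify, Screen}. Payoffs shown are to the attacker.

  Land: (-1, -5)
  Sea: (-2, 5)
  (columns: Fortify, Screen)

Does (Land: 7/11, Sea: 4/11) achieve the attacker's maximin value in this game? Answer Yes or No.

Against Fortify this mix gives (7/11)·(-1) + (4/11)·(-2) = -15/11.
Against Screen this mix gives (7/11)·(-5) + (4/11)·5 = -15/11.
All of the defender's active replies (Fortify, Screen) yield -15/11, and no column does worse for the attacker. The mix makes the defender indifferent and guarantees -15/11, so it is optimal.

Yes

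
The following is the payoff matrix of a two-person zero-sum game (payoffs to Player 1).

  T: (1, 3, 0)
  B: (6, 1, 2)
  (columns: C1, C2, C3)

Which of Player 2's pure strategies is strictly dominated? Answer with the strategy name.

C3 holds Player 1's payoff strictly below C1 in every row: 0 < 1, 2 < 6.
So C1 is strictly dominated for Player 2.

C1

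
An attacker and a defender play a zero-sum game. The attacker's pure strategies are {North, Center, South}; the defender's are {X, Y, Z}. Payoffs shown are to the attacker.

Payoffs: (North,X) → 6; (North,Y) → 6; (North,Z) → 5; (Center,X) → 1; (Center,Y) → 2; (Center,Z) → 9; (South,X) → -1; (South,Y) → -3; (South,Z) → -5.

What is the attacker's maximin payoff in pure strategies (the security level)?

Row minima: North → 5, Center → 1, South → -5.
The best of these is 5.

5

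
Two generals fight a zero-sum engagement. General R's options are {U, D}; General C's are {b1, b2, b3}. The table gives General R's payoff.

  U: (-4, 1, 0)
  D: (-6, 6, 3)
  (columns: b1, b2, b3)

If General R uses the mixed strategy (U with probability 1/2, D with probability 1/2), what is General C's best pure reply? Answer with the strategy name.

b1

If General C plays b1, General R's expected payoff is (1/2)·(-4) + (1/2)·(-6) = -5.
If General C plays b2, General R's expected payoff is (1/2)·1 + (1/2)·6 = 7/2.
If General C plays b3, General R's expected payoff is (1/2)·0 + (1/2)·3 = 3/2.
General C minimizes General R's payoff; the smallest is -5, so the best response is b1.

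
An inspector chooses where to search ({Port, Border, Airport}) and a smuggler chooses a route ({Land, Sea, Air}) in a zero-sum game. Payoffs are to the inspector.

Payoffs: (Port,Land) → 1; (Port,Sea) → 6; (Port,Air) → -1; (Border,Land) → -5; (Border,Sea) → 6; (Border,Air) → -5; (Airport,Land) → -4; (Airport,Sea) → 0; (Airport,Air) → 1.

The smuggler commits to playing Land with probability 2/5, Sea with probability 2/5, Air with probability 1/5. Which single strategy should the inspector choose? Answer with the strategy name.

Expected payoff of Port: (2/5)·1 + (2/5)·6 + (1/5)·(-1) = 13/5.
Expected payoff of Border: (2/5)·(-5) + (2/5)·6 + (1/5)·(-5) = -3/5.
Expected payoff of Airport: (2/5)·(-4) + (2/5)·0 + (1/5)·1 = -7/5.
The largest is 13/5, so the inspector's best response is Port.

Port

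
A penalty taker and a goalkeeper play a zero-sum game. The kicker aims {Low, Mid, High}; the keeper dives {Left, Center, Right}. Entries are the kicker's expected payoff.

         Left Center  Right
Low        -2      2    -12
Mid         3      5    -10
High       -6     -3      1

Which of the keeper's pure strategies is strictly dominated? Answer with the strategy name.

Center

Left holds the kicker's payoff strictly below Center in every row: -2 < 2, 3 < 5, -6 < -3.
So Center is strictly dominated for the keeper.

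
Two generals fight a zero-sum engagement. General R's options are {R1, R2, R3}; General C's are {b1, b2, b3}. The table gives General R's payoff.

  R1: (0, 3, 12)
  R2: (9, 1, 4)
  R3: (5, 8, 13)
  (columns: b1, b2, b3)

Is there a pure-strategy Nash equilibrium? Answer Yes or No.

Row minima: R1 → 0, R2 → 1, R3 → 5; maximin = 5.
Column maxima: b1 → 9, b2 → 8, b3 → 13; minimax = 8.
5 ≠ 8, so no pure-strategy equilibrium exists.

No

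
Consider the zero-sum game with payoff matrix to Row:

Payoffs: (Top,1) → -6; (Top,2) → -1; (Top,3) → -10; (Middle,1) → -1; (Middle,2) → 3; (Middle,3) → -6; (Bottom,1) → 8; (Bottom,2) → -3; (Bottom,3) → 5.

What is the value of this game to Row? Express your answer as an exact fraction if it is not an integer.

-3/17

Row minima: Top → -10, Middle → -6, Bottom → -3; maximin = -3.
Column maxima: 1 → 8, 2 → 3, 3 → 5; minimax = 3.
-3 ≠ 3, so there is no saddle point; optimal play is mixed.
Top is strictly dominated by Middle, so Row never plays it.
1 is strictly dominated by 3 (it gives Row strictly more in every row), so Column never plays it.
On the remaining 2×2 (Middle, Bottom vs 2, 3):
Let Row play Middle with probability p. Expected payoff against 2: 3p + (-3)(1−p) = 6p − 3; against 3: (-6)p + 5(1−p) = −11p + 5.
Setting these equal: 6p − 3 = −11p + 5 ⇒ 17p = 8 ⇒ p = 8/17, and the value is (6)·(8/17) − 3 = -3/17.
For Column: with q = P(2), equating Middle's and Bottom's payoffs gives 9q − 6 = −8q + 5 ⇒ q = 11/17.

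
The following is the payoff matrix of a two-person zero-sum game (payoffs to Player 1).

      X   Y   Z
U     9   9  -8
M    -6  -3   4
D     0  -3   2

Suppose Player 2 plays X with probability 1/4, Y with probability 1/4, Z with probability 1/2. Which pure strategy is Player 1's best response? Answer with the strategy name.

U

Expected payoff of U: (1/4)·9 + (1/4)·9 + (1/2)·(-8) = 1/2.
Expected payoff of M: (1/4)·(-6) + (1/4)·(-3) + (1/2)·4 = -1/4.
Expected payoff of D: (1/4)·0 + (1/4)·(-3) + (1/2)·2 = 1/4.
The largest is 1/2, so Player 1's best response is U.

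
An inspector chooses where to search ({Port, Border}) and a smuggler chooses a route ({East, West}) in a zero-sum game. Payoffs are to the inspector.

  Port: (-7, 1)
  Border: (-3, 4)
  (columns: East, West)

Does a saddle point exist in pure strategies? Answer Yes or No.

Yes

Row minima: Port → -7, Border → -3; maximin = -3.
Column maxima: East → -3, West → 4; minimax = -3.
maximin = minimax = -3, so a saddle point exists.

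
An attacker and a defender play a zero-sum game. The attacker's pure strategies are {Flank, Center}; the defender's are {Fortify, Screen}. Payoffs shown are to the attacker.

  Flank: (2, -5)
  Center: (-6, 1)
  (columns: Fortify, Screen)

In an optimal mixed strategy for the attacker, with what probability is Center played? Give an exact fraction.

1/2

Row minima: Flank → -5, Center → -6; maximin = -5.
Column maxima: Fortify → 2, Screen → 1; minimax = 1.
-5 ≠ 1, so there is no saddle point; optimal play is mixed.
Let the attacker play Flank with probability p. Expected payoff against Fortify: 2p + (-6)(1−p) = 8p − 6; against Screen: (-5)p + 1(1−p) = −6p + 1.
Setting these equal: 8p − 6 = −6p + 1 ⇒ 14p = 7 ⇒ p = 1/2, and the value is (8)·(1/2) − 6 = -2.
For the defender: with q = P(Fortify), equating Flank's and Center's payoffs gives 7q − 5 = −7q + 1 ⇒ q = 3/7.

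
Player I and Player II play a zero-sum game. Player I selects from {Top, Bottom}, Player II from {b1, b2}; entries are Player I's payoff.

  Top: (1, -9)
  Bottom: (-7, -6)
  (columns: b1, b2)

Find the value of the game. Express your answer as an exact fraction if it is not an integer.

Row minima: Top → -9, Bottom → -7; maximin = -7.
Column maxima: b1 → 1, b2 → -6; minimax = -6.
-7 ≠ -6, so there is no saddle point; optimal play is mixed.
Let Player I play Top with probability p. Expected payoff against b1: 1p + (-7)(1−p) = 8p − 7; against b2: (-9)p + (-6)(1−p) = −3p − 6.
Setting these equal: 8p − 7 = −3p − 6 ⇒ 11p = 1 ⇒ p = 1/11, and the value is (8)·(1/11) − 7 = -69/11.
For Player II: with q = P(b1), equating Top's and Bottom's payoffs gives 10q − 9 = −q − 6 ⇒ q = 3/11.

-69/11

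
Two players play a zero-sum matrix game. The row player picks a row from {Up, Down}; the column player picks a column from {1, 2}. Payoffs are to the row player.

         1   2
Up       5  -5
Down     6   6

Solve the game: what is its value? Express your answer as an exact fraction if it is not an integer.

6

Row minima: Up → -5, Down → 6; maximin = 6.
Column maxima: 1 → 6, 2 → 6; minimax = 6.
Since maximin = minimax = 6, there is a saddle point and the value is 6.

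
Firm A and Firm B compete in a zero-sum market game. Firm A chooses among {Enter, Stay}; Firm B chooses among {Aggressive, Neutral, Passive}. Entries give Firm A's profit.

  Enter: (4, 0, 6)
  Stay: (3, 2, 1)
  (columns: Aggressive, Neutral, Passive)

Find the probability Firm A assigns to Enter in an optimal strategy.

Row minima: Enter → 0, Stay → 1; maximin = 1.
Column maxima: Aggressive → 4, Neutral → 2, Passive → 6; minimax = 2.
1 ≠ 2, so there is no saddle point; optimal play is mixed.
Aggressive is strictly dominated by Neutral (it gives Firm A strictly more in every row), so Firm B never plays it.
On the remaining 2×2 (Enter, Stay vs Neutral, Passive):
Let Firm A play Enter with probability p. Expected payoff against Neutral: 0p + 2(1−p) = −2p + 2; against Passive: 6p + 1(1−p) = 5p + 1.
Setting these equal: −2p + 2 = 5p + 1 ⇒ −7p = -1 ⇒ p = 1/7, and the value is (-2)·(1/7) + 2 = 12/7.
For Firm B: with q = P(Neutral), equating Enter's and Stay's payoffs gives −6q + 6 = q + 1 ⇒ q = 5/7.

1/7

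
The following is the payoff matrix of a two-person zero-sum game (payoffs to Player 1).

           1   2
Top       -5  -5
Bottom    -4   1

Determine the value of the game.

-4

Row minima: Top → -5, Bottom → -4; maximin = -4.
Column maxima: 1 → -4, 2 → 1; minimax = -4.
Since maximin = minimax = -4, there is a saddle point and the value is -4.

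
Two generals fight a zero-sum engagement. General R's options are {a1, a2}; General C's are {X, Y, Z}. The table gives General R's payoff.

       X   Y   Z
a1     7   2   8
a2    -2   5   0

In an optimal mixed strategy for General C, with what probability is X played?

Row minima: a1 → 2, a2 → -2; maximin = 2.
Column maxima: X → 7, Y → 5, Z → 8; minimax = 5.
2 ≠ 5, so there is no saddle point; optimal play is mixed.
Z is strictly dominated by X (it gives General R strictly more in every row), so General C never plays it.
On the remaining 2×2 (a1, a2 vs X, Y):
Let General R play a1 with probability p. Expected payoff against X: 7p + (-2)(1−p) = 9p − 2; against Y: 2p + 5(1−p) = −3p + 5.
Setting these equal: 9p − 2 = −3p + 5 ⇒ 12p = 7 ⇒ p = 7/12, and the value is (9)·(7/12) − 2 = 13/4.
For General C: with q = P(X), equating a1's and a2's payoffs gives 5q + 2 = −7q + 5 ⇒ q = 1/4.

1/4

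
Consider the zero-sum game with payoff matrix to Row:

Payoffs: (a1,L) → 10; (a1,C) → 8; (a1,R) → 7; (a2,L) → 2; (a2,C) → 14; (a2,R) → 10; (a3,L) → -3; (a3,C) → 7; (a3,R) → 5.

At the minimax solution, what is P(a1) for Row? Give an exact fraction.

8/11

Row minima: a1 → 7, a2 → 2, a3 → -3; maximin = 7.
Column maxima: L → 10, C → 14, R → 10; minimax = 10.
7 ≠ 10, so there is no saddle point; optimal play is mixed.
a3 is strictly dominated by a1, so Row never plays it.
C is strictly dominated by R (it gives Row strictly more in every row), so Column never plays it.
On the remaining 2×2 (a1, a2 vs L, R):
Let Row play a1 with probability p. Expected payoff against L: 10p + 2(1−p) = 8p + 2; against R: 7p + 10(1−p) = −3p + 10.
Setting these equal: 8p + 2 = −3p + 10 ⇒ 11p = 8 ⇒ p = 8/11, and the value is (8)·(8/11) + 2 = 86/11.
For Column: with q = P(L), equating a1's and a2's payoffs gives 3q + 7 = −8q + 10 ⇒ q = 3/11.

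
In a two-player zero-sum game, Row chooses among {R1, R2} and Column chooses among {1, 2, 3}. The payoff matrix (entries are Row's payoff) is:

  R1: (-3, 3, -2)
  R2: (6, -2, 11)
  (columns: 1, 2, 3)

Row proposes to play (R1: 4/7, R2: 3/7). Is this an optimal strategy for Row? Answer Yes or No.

Against 1 this mix gives (4/7)·(-3) + (3/7)·6 = 6/7.
Against 2 this mix gives (4/7)·3 + (3/7)·(-2) = 6/7.
Against 3 this mix gives (4/7)·(-2) + (3/7)·11 = 25/7.
All of Column's active replies (1, 2) yield 6/7, and no column does worse for Row. The mix makes Column indifferent and guarantees 6/7, so it is optimal.

Yes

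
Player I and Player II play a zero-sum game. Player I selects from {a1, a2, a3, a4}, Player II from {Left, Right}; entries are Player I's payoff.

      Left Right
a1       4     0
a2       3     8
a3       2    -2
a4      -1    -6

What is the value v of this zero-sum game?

Row minima: a1 → 0, a2 → 3, a3 → -2, a4 → -6; maximin = 3.
Column maxima: Left → 4, Right → 8; minimax = 4.
3 ≠ 4, so there is no saddle point; optimal play is mixed.
a3 is strictly dominated by a1, so Player I never plays it.
a4 is strictly dominated by a1, so Player I never plays it.
On the remaining 2×2 (a1, a2 vs Left, Right):
Let Player I play a1 with probability p. Expected payoff against Left: 4p + 3(1−p) = p + 3; against Right: 0p + 8(1−p) = −8p + 8.
Setting these equal: p + 3 = −8p + 8 ⇒ 9p = 5 ⇒ p = 5/9, and the value is (1)·(5/9) + 3 = 32/9.
For Player II: with q = P(Left), equating a1's and a2's payoffs gives 4q = −5q + 8 ⇒ q = 8/9.

32/9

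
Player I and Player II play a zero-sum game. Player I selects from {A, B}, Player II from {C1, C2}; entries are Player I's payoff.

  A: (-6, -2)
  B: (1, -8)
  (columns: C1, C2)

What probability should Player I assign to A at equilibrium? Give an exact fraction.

Row minima: A → -6, B → -8; maximin = -6.
Column maxima: C1 → 1, C2 → -2; minimax = -2.
-6 ≠ -2, so there is no saddle point; optimal play is mixed.
Let Player I play A with probability p. Expected payoff against C1: (-6)p + 1(1−p) = −7p + 1; against C2: (-2)p + (-8)(1−p) = 6p − 8.
Setting these equal: −7p + 1 = 6p − 8 ⇒ −13p = -9 ⇒ p = 9/13, and the value is (-7)·(9/13) + 1 = -50/13.
For Player II: with q = P(C1), equating A's and B's payoffs gives −4q − 2 = 9q − 8 ⇒ q = 6/13.

9/13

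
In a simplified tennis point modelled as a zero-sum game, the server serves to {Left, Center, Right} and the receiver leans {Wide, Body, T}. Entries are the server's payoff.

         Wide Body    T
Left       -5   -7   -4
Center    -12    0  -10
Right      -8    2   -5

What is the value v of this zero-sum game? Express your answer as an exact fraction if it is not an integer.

Row minima: Left → -7, Center → -12, Right → -8; maximin = -7.
Column maxima: Wide → -5, Body → 2, T → -4; minimax = -5.
-7 ≠ -5, so there is no saddle point; optimal play is mixed.
Center is strictly dominated by Right, so the server never plays it.
T is strictly dominated by Wide (it gives the server strictly more in every row), so the receiver never plays it.
On the remaining 2×2 (Left, Right vs Wide, Body):
Let the server play Left with probability p. Expected payoff against Wide: (-5)p + (-8)(1−p) = 3p − 8; against Body: (-7)p + 2(1−p) = −9p + 2.
Setting these equal: 3p − 8 = −9p + 2 ⇒ 12p = 10 ⇒ p = 5/6, and the value is (3)·(5/6) − 8 = -11/2.
For the receiver: with q = P(Wide), equating Left's and Right's payoffs gives 2q − 7 = −10q + 2 ⇒ q = 3/4.

-11/2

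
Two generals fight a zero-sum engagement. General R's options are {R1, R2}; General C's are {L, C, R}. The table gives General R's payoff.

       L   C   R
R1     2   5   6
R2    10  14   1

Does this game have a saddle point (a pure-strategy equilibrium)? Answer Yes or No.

No

Row minima: R1 → 2, R2 → 1; maximin = 2.
Column maxima: L → 10, C → 14, R → 6; minimax = 6.
2 ≠ 6, so no pure-strategy equilibrium exists.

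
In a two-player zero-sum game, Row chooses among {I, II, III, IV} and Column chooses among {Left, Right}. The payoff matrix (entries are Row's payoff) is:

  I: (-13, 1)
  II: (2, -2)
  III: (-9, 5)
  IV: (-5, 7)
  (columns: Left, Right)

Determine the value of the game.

1/4

Row minima: I → -13, II → -2, III → -9, IV → -5; maximin = -2.
Column maxima: Left → 2, Right → 7; minimax = 2.
-2 ≠ 2, so there is no saddle point; optimal play is mixed.
I is strictly dominated by III, so Row never plays it.
III is strictly dominated by IV, so Row never plays it.
On the remaining 2×2 (II, IV vs Left, Right):
Let Row play II with probability p. Expected payoff against Left: 2p + (-5)(1−p) = 7p − 5; against Right: (-2)p + 7(1−p) = −9p + 7.
Setting these equal: 7p − 5 = −9p + 7 ⇒ 16p = 12 ⇒ p = 3/4, and the value is (7)·(3/4) − 5 = 1/4.
For Column: with q = P(Left), equating II's and IV's payoffs gives 4q − 2 = −12q + 7 ⇒ q = 9/16.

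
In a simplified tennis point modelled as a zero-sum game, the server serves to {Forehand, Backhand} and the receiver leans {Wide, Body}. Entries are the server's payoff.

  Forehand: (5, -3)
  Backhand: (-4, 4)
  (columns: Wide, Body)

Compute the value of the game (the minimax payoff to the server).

1/2

Row minima: Forehand → -3, Backhand → -4; maximin = -3.
Column maxima: Wide → 5, Body → 4; minimax = 4.
-3 ≠ 4, so there is no saddle point; optimal play is mixed.
Let the server play Forehand with probability p. Expected payoff against Wide: 5p + (-4)(1−p) = 9p − 4; against Body: (-3)p + 4(1−p) = −7p + 4.
Setting these equal: 9p − 4 = −7p + 4 ⇒ 16p = 8 ⇒ p = 1/2, and the value is (9)·(1/2) − 4 = 1/2.
For the receiver: with q = P(Wide), equating Forehand's and Backhand's payoffs gives 8q − 3 = −8q + 4 ⇒ q = 7/16.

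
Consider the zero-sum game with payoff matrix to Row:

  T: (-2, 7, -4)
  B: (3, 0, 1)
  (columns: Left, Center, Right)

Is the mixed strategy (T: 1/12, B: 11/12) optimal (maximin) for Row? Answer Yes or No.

Yes

Against Left this mix gives (1/12)·(-2) + (11/12)·3 = 31/12.
Against Center this mix gives (1/12)·7 + (11/12)·0 = 7/12.
Against Right this mix gives (1/12)·(-4) + (11/12)·1 = 7/12.
All of Column's active replies (Center, Right) yield 7/12, and no column does worse for Row. The mix makes Column indifferent and guarantees 7/12, so it is optimal.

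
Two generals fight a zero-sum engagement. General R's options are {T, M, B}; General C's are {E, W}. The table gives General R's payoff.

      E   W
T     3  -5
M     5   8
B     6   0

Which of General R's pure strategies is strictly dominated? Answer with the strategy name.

M gives a strictly higher payoff than T against every column: 5 > 3, 8 > -5.
So T is strictly dominated and General R never plays it.

T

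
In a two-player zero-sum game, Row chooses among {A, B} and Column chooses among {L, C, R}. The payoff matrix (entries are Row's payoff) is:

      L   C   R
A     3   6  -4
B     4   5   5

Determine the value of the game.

Row minima: A → -4, B → 4; maximin = 4.
Column maxima: L → 4, C → 6, R → 5; minimax = 4.
Since maximin = minimax = 4, there is a saddle point and the value is 4.

4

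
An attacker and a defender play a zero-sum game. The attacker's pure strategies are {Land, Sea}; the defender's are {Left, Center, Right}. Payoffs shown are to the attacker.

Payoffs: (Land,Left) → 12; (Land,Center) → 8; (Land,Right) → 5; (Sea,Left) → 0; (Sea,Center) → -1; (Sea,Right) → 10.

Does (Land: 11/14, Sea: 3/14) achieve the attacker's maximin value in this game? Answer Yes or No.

Yes

Against Left this mix gives (11/14)·12 + (3/14)·0 = 66/7.
Against Center this mix gives (11/14)·8 + (3/14)·(-1) = 85/14.
Against Right this mix gives (11/14)·5 + (3/14)·10 = 85/14.
All of the defender's active replies (Center, Right) yield 85/14, and no column does worse for the attacker. The mix makes the defender indifferent and guarantees 85/14, so it is optimal.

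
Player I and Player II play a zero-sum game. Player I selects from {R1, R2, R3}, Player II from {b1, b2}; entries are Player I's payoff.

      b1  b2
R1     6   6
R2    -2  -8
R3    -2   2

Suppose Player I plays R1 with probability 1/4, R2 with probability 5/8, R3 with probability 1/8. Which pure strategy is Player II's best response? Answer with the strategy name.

If Player II plays b1, Player I's expected payoff is (1/4)·6 + (5/8)·(-2) + (1/8)·(-2) = 0.
If Player II plays b2, Player I's expected payoff is (1/4)·6 + (5/8)·(-8) + (1/8)·2 = -13/4.
Player II minimizes Player I's payoff; the smallest is -13/4, so the best response is b2.

b2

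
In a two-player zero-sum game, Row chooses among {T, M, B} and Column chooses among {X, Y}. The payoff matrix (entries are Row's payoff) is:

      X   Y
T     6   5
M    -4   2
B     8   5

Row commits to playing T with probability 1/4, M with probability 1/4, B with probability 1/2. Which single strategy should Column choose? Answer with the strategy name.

If Column plays X, Row's expected payoff is (1/4)·6 + (1/4)·(-4) + (1/2)·8 = 9/2.
If Column plays Y, Row's expected payoff is (1/4)·5 + (1/4)·2 + (1/2)·5 = 17/4.
Column minimizes Row's payoff; the smallest is 17/4, so the best response is Y.

Y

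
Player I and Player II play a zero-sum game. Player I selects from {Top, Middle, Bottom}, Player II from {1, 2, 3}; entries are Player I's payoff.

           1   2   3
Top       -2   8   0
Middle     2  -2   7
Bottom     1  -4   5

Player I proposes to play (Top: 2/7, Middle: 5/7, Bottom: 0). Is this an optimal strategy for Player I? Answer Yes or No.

Yes

Against 1 this mix gives (2/7)·(-2) + (5/7)·2 = 6/7.
Against 2 this mix gives (2/7)·8 + (5/7)·(-2) = 6/7.
Against 3 this mix gives (2/7)·0 + (5/7)·7 = 5.
All of Player II's active replies (1, 2) yield 6/7, and no column does worse for Player I. The mix makes Player II indifferent and guarantees 6/7, so it is optimal.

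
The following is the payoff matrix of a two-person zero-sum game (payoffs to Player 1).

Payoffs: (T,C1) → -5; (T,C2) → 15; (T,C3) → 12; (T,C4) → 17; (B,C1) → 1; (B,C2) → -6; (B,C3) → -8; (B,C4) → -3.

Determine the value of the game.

Row minima: T → -5, B → -8; maximin = -5.
Column maxima: C1 → 1, C2 → 15, C3 → 12, C4 → 17; minimax = 1.
-5 ≠ 1, so there is no saddle point; optimal play is mixed.
C2 is strictly dominated by C3 (it gives Player 1 strictly more in every row), so Player 2 never plays it.
C4 is strictly dominated by C3 (it gives Player 1 strictly more in every row), so Player 2 never plays it.
On the remaining 2×2 (T, B vs C1, C3):
Let Player 1 play T with probability p. Expected payoff against C1: (-5)p + 1(1−p) = −6p + 1; against C3: 12p + (-8)(1−p) = 20p − 8.
Setting these equal: −6p + 1 = 20p − 8 ⇒ −26p = -9 ⇒ p = 9/26, and the value is (-6)·(9/26) + 1 = -14/13.
For Player 2: with q = P(C1), equating T's and B's payoffs gives −17q + 12 = 9q − 8 ⇒ q = 10/13.

-14/13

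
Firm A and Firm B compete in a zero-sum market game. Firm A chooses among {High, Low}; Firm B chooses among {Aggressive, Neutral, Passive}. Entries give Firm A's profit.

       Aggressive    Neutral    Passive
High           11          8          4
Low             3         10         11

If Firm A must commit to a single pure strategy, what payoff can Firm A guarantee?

4

Row minima: High → 4, Low → 3.
The best of these is 4.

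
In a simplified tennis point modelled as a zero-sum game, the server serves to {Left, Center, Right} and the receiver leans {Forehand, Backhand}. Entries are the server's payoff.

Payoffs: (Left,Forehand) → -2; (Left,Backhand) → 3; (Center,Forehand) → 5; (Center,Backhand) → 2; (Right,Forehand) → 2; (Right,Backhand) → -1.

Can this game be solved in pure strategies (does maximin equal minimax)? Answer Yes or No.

Row minima: Left → -2, Center → 2, Right → -1; maximin = 2.
Column maxima: Forehand → 5, Backhand → 3; minimax = 3.
2 ≠ 3, so no pure-strategy equilibrium exists.

No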